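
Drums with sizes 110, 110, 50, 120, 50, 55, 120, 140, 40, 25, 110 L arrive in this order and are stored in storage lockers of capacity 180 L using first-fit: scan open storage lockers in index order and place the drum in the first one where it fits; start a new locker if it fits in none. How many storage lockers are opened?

6

  110 → locker 1 (new)  [load 110/180]
  110 → locker 2 (new)  [load 110/180]
  50 → locker 1  [load 160/180]
  120 → locker 3 (new)  [load 120/180]
  50 → locker 2  [load 160/180]
  55 → locker 3  [load 175/180]
  120 → locker 4 (new)  [load 120/180]
  140 → locker 5 (new)  [load 140/180]
  40 → locker 4  [load 160/180]
  25 → locker 5  [load 165/180]
  110 → locker 6 (new)  [load 110/180]
6 storage lockers opened.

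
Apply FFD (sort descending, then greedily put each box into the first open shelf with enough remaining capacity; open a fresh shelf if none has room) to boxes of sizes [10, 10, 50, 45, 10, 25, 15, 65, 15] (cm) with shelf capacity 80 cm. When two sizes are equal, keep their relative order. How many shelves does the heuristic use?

Sorted descending: 65, 50, 45, 25, 15, 15, 10, 10, 10.
  65 → shelf 1 (new)  [load 65/80]
  50 → shelf 2 (new)  [load 50/80]
  45 → shelf 3 (new)  [load 45/80]
  25 → shelf 2  [load 75/80]
  15 → shelf 1  [load 80/80]
  15 → shelf 3  [load 60/80]
  10 → shelf 3  [load 70/80]
  10 → shelf 3  [load 80/80]
  10 → shelf 4 (new)  [load 10/80]
4 shelves opened.

4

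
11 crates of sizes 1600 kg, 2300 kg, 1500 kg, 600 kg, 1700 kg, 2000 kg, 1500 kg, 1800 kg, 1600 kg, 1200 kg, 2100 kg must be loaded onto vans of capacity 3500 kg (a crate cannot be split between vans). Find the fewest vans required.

6

Total = 2300 + 2100 + 2000 + 1800 + 1700 + 1600 + 1600 + 1500 + 1500 + 1200 + 600 = 17900 kg.
Lower bound: ⌈17900/3500⌉ = 6 vans.
A packing using 6 vans:
  van 1: 2300 + 1200 = 3500
  van 2: 2100 + 600 = 2700
  van 3: 2000 + 1500 = 3500
  van 4: 1800 + 1700 = 3500
  van 5: 1600 + 1600 = 3200
  van 6: 1500 = 1500
This matches the lower bound, so 6 is optimal.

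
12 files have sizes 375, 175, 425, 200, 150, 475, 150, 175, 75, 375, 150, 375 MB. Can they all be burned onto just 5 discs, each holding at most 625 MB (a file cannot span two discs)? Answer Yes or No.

Total = 3100 MB; ⌈3100/625⌉ = 5.
The bound of 5 does not rule out 5, but exhaustive search shows no assignment into 5 discs of capacity 625 MB exists — the minimum is 6.

No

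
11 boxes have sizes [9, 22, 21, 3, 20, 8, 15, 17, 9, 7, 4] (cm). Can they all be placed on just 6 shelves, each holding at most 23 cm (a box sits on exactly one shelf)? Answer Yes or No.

No

Total = 135 cm; ⌈135/23⌉ = 6.
The bound of 6 does not rule out 6, but exhaustive search shows no assignment into 6 shelves of capacity 23 cm exists — the minimum is 7.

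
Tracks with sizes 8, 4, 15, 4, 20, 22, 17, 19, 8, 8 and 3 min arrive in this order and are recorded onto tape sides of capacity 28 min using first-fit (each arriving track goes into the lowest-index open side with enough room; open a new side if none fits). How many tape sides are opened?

  8 → side 1 (new)  [load 8/28]
  4 → side 1  [load 12/28]
  15 → side 1  [load 27/28]
  4 → side 2 (new)  [load 4/28]
  20 → side 2  [load 24/28]
  22 → side 3 (new)  [load 22/28]
  17 → side 4 (new)  [load 17/28]
  19 → side 5 (new)  [load 19/28]
  8 → side 4  [load 25/28]
  8 → side 5  [load 27/28]
  3 → side 2  [load 27/28]
5 tape sides opened.

5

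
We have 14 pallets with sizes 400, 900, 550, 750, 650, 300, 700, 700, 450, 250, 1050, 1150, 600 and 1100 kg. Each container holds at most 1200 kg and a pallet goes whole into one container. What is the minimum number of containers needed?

Total = 1150 + 1100 + 1050 + 900 + 750 + 700 + 700 + 650 + 600 + 550 + 450 + 400 + 300 + 250 = 9550 kg.
Lower bound: ⌈9550/1200⌉ = 8 containers.
A packing using 9 containers:
  container 1: 1150 = 1150
  container 2: 1100 = 1100
  container 3: 1050 = 1050
  container 4: 900 + 300 = 1200
  container 5: 750 + 450 = 1200
  container 6: 700 + 400 = 1100
  container 7: 700 + 250 = 950
  container 8: 650 + 550 = 1200
  container 9: 600 = 600
No arrangement into 8 containers stays within capacity, so 9 is optimal.

9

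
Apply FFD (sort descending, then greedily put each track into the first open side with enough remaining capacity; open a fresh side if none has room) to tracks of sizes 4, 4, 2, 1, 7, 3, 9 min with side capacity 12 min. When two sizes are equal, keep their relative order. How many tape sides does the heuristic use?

3

Sorted descending: 9, 7, 4, 4, 3, 2, 1.
  9 → side 1 (new)  [load 9/12]
  7 → side 2 (new)  [load 7/12]
  4 → side 2  [load 11/12]
  4 → side 3 (new)  [load 4/12]
  3 → side 1  [load 12/12]
  2 → side 3  [load 6/12]
  1 → side 2  [load 12/12]
3 tape sides opened.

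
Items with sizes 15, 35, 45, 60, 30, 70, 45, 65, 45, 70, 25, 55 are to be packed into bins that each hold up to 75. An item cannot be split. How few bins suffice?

Total = 70 + 70 + 65 + 60 + 55 + 45 + 45 + 45 + 35 + 30 + 25 + 15 = 560.
Lower bound: ⌈560/75⌉ = 8 bins.
A packing using 9 bins:
  bin 1: 70 = 70
  bin 2: 70 = 70
  bin 3: 65 = 65
  bin 4: 60 + 15 = 75
  bin 5: 55 = 55
  bin 6: 45 + 30 = 75
  bin 7: 45 + 25 = 70
  bin 8: 45 = 45
  bin 9: 35 = 35
No arrangement into 8 bins stays within capacity, so 9 is optimal.

9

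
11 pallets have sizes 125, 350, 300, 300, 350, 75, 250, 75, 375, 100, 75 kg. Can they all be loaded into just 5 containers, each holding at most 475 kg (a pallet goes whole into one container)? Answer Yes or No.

Total = 2375 kg; ⌈2375/475⌉ = 5.
6 pallets each exceed half the capacity and cannot share a container, forcing at least 6 containers.
At least 6 containers are required, but only 5 are allowed.

No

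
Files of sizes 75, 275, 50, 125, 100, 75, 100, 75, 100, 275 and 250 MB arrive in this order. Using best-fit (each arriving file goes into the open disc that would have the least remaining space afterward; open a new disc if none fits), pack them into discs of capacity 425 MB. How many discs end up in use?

  75 → disc 1 (new)  [load 75/425]
  275 → disc 1  [load 350/425]
  50 → disc 1  [load 400/425]
  125 → disc 2 (new)  [load 125/425]
  100 → disc 2  [load 225/425]
  75 → disc 2  [load 300/425]
  100 → disc 2  [load 400/425]
  75 → disc 3 (new)  [load 75/425]
  100 → disc 3  [load 175/425]
  275 → disc 4 (new)  [load 275/425]
  250 → disc 3  [load 425/425]
4 discs opened.

4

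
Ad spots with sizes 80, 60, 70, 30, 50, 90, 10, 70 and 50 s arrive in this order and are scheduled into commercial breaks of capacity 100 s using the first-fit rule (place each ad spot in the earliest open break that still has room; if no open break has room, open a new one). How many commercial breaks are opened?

  80 → break 1 (new)  [load 80/100]
  60 → break 2 (new)  [load 60/100]
  70 → break 3 (new)  [load 70/100]
  30 → break 2  [load 90/100]
  50 → break 4 (new)  [load 50/100]
  90 → break 5 (new)  [load 90/100]
  10 → break 1  [load 90/100]
  70 → break 6 (new)  [load 70/100]
  50 → break 4  [load 100/100]
6 commercial breaks opened.

6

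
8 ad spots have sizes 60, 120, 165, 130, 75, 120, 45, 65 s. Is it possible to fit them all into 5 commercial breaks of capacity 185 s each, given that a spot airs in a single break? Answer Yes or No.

Yes

A valid assignment using 5 commercial breaks:
  break 1: 165 = 165
  break 2: 130 + 45 = 175
  break 3: 120 + 65 = 185
  break 4: 120 + 60 = 180
  break 5: 75 = 75
Every load is within 185 s, so 5 commercial breaks suffice.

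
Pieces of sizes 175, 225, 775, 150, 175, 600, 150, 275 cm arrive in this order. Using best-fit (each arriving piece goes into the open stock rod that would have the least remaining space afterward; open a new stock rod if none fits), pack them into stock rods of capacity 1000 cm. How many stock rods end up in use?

  175 → stock rod 1 (new)  [load 175/1000]
  225 → stock rod 1  [load 400/1000]
  775 → stock rod 2 (new)  [load 775/1000]
  150 → stock rod 2  [load 925/1000]
  175 → stock rod 1  [load 575/1000]
  600 → stock rod 3 (new)  [load 600/1000]
  150 → stock rod 3  [load 750/1000]
  275 → stock rod 1  [load 850/1000]
3 stock rods opened.

3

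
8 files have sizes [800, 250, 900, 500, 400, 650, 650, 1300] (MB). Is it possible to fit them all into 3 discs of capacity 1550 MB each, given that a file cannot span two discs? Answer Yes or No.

No

Total = 5450 MB; ⌈5450/1550⌉ = 4.
At least 4 discs are required, but only 3 are allowed.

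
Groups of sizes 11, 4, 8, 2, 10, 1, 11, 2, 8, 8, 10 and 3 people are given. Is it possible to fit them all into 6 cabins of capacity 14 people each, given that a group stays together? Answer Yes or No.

Total = 78 people; ⌈78/14⌉ = 6.
7 groups each exceed half the capacity and cannot share a cabin, forcing at least 7 cabins.
At least 7 cabins are required, but only 6 are allowed.

No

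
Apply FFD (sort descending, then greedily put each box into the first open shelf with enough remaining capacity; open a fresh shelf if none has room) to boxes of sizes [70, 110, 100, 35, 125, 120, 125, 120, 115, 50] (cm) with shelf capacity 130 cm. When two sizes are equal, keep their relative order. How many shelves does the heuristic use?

9

Sorted descending: 125, 125, 120, 120, 115, 110, 100, 70, 50, 35.
  125 → shelf 1 (new)  [load 125/130]
  125 → shelf 2 (new)  [load 125/130]
  120 → shelf 3 (new)  [load 120/130]
  120 → shelf 4 (new)  [load 120/130]
  115 → shelf 5 (new)  [load 115/130]
  110 → shelf 6 (new)  [load 110/130]
  100 → shelf 7 (new)  [load 100/130]
  70 → shelf 8 (new)  [load 70/130]
  50 → shelf 8  [load 120/130]
  35 → shelf 9 (new)  [load 35/130]
9 shelves opened.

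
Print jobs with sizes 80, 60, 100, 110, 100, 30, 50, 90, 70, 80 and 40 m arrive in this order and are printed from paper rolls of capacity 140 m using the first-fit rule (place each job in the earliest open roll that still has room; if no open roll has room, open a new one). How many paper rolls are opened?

  80 → roll 1 (new)  [load 80/140]
  60 → roll 1  [load 140/140]
  100 → roll 2 (new)  [load 100/140]
  110 → roll 3 (new)  [load 110/140]
  100 → roll 4 (new)  [load 100/140]
  30 → roll 2  [load 130/140]
  50 → roll 5 (new)  [load 50/140]
  90 → roll 5  [load 140/140]
  70 → roll 6 (new)  [load 70/140]
  80 → roll 7 (new)  [load 80/140]
  40 → roll 4  [load 140/140]
7 paper rolls opened.

7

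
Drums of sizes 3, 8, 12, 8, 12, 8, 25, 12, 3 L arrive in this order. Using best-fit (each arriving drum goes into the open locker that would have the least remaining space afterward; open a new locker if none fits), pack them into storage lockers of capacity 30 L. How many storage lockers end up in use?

  3 → locker 1 (new)  [load 3/30]
  8 → locker 1  [load 11/30]
  12 → locker 1  [load 23/30]
  8 → locker 2 (new)  [load 8/30]
  12 → locker 2  [load 20/30]
  8 → locker 2  [load 28/30]
  25 → locker 3 (new)  [load 25/30]
  12 → locker 4 (new)  [load 12/30]
  3 → locker 3  [load 28/30]
4 storage lockers opened.

4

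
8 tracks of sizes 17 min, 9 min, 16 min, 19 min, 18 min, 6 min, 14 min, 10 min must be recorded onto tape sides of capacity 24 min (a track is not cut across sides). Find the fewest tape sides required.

6

Total = 19 + 18 + 17 + 16 + 14 + 10 + 9 + 6 = 109 min.
Lower bound: ⌈109/24⌉ = 5 tape sides.
A packing using 6 tape sides:
  side 1: 19 = 19
  side 2: 18 + 6 = 24
  side 3: 17 = 17
  side 4: 16 = 16
  side 5: 14 + 10 = 24
  side 6: 9 = 9
No arrangement into 5 tape sides stays within capacity, so 6 is optimal.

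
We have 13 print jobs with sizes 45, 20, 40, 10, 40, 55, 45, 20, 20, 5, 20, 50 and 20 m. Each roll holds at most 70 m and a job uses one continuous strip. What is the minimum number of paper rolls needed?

Total = 55 + 50 + 45 + 45 + 40 + 40 + 20 + 20 + 20 + 20 + 20 + 10 + 5 = 390 m.
Lower bound: ⌈390/70⌉ = 6 paper rolls.
A packing using 6 paper rolls:
  roll 1: 55 + 10 + 5 = 70
  roll 2: 50 + 20 = 70
  roll 3: 45 + 20 = 65
  roll 4: 45 + 20 = 65
  roll 5: 40 + 20 = 60
  roll 6: 40 + 20 = 60
This matches the lower bound, so 6 is optimal.

6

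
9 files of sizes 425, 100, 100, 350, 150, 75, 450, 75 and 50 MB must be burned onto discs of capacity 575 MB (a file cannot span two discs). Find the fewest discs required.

Total = 450 + 425 + 350 + 150 + 100 + 100 + 75 + 75 + 50 = 1775 MB.
Lower bound: ⌈1775/575⌉ = 4 discs.
A packing using 4 discs:
  disc 1: 450 + 100 = 550
  disc 2: 425 + 150 = 575
  disc 3: 350 + 100 + 75 + 50 = 575
  disc 4: 75 = 75
This matches the lower bound, so 4 is optimal.

4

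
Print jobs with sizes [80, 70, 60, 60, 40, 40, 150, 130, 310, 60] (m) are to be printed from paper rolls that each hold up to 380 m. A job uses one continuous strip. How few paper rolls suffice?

Total = 310 + 150 + 130 + 80 + 70 + 60 + 60 + 60 + 40 + 40 = 1000 m.
Lower bound: ⌈1000/380⌉ = 3 paper rolls.
A packing using 3 paper rolls:
  roll 1: 310 + 70 = 380
  roll 2: 150 + 130 + 80 = 360
  roll 3: 60 + 60 + 60 + 40 + 40 = 260
This matches the lower bound, so 3 is optimal.

3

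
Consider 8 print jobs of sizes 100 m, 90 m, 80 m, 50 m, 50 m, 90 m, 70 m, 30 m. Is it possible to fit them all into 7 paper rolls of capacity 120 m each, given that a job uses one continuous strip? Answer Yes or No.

A valid assignment using 6 paper rolls:
  roll 1: 100 = 100
  roll 2: 90 + 30 = 120
  roll 3: 90 = 90
  roll 4: 80 = 80
  roll 5: 70 + 50 = 120
  roll 6: 50 = 50
That uses only 6 ≤ 7, so 7 paper rolls are enough.

Yes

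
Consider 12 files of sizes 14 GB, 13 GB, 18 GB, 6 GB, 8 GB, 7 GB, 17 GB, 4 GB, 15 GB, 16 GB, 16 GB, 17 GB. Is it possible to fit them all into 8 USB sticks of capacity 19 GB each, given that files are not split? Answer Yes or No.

Total = 151 GB; ⌈151/19⌉ = 8.
The bound of 8 does not rule out 8, but exhaustive search shows no assignment into 8 USB sticks of capacity 19 GB exists — the minimum is 9.

No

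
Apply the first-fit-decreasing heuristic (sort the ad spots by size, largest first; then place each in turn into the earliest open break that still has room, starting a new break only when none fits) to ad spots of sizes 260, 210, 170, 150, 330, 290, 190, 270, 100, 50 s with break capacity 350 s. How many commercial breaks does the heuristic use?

Sorted descending: 330, 290, 270, 260, 210, 190, 170, 150, 100, 50.
  330 → break 1 (new)  [load 330/350]
  290 → break 2 (new)  [load 290/350]
  270 → break 3 (new)  [load 270/350]
  260 → break 4 (new)  [load 260/350]
  210 → break 5 (new)  [load 210/350]
  190 → break 6 (new)  [load 190/350]
  170 → break 7 (new)  [load 170/350]
  150 → break 6  [load 340/350]
  100 → break 5  [load 310/350]
  50 → break 2  [load 340/350]
7 commercial breaks opened.

7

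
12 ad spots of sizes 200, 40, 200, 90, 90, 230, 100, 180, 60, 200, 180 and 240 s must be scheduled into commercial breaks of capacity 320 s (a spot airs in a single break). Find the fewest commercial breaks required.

7

Total = 240 + 230 + 200 + 200 + 200 + 180 + 180 + 100 + 90 + 90 + 60 + 40 = 1810 s.
Lower bound: ⌈1810/320⌉ = 6 commercial breaks.
Also, 7 ad spots each exceed 160 s, and no two of those can share a break, so at least 7 commercial breaks are needed.
A packing using 7 commercial breaks:
  break 1: 240 + 60 = 300
  break 2: 230 + 90 = 320
  break 3: 200 + 100 = 300
  break 4: 200 + 90 = 290
  break 5: 200 + 40 = 240
  break 6: 180 = 180
  break 7: 180 = 180
This matches the lower bound, so 7 is optimal.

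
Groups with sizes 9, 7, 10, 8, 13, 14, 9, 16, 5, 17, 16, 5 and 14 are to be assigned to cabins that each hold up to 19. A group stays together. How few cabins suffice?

9

Total = 17 + 16 + 16 + 14 + 14 + 13 + 10 + 9 + 9 + 8 + 7 + 5 + 5 = 143.
Lower bound: ⌈143/19⌉ = 8 cabins.
A packing using 9 cabins:
  cabin 1: 17 = 17
  cabin 2: 16 = 16
  cabin 3: 16 = 16
  cabin 4: 14 + 5 = 19
  cabin 5: 14 + 5 = 19
  cabin 6: 13 = 13
  cabin 7: 10 + 9 = 19
  cabin 8: 9 + 8 = 17
  cabin 9: 7 = 7
No arrangement into 8 cabins stays within capacity, so 9 is optimal.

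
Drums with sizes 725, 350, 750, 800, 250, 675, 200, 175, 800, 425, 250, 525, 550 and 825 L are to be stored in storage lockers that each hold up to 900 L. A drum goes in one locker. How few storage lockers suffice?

9

Total = 825 + 800 + 800 + 750 + 725 + 675 + 550 + 525 + 425 + 350 + 250 + 250 + 200 + 175 = 7300 L.
Lower bound: ⌈7300/900⌉ = 9 storage lockers.
A packing using 9 storage lockers:
  locker 1: 825 = 825
  locker 2: 800 = 800
  locker 3: 800 = 800
  locker 4: 750 = 750
  locker 5: 725 + 175 = 900
  locker 6: 675 + 200 = 875
  locker 7: 550 + 350 = 900
  locker 8: 525 + 250 = 775
  locker 9: 425 + 250 = 675
This matches the lower bound, so 9 is optimal.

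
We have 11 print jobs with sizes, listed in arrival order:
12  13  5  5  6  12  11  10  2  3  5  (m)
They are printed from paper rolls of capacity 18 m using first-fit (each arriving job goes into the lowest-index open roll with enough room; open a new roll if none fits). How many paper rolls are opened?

5

  12 → roll 1 (new)  [load 12/18]
  13 → roll 2 (new)  [load 13/18]
  5 → roll 1  [load 17/18]
  5 → roll 2  [load 18/18]
  6 → roll 3 (new)  [load 6/18]
  12 → roll 3  [load 18/18]
  11 → roll 4 (new)  [load 11/18]
  10 → roll 5 (new)  [load 10/18]
  2 → roll 4  [load 13/18]
  3 → roll 4  [load 16/18]
  5 → roll 5  [load 15/18]
5 paper rolls opened.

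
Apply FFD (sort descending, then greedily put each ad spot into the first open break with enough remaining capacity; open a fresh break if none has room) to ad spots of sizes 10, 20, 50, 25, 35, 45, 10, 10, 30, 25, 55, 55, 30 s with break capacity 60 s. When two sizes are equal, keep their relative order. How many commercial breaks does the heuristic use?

7

Sorted descending: 55, 55, 50, 45, 35, 30, 30, 25, 25, 20, 10, 10, 10.
  55 → break 1 (new)  [load 55/60]
  55 → break 2 (new)  [load 55/60]
  50 → break 3 (new)  [load 50/60]
  45 → break 4 (new)  [load 45/60]
  35 → break 5 (new)  [load 35/60]
  30 → break 6 (new)  [load 30/60]
  30 → break 6  [load 60/60]
  25 → break 5  [load 60/60]
  25 → break 7 (new)  [load 25/60]
  20 → break 7  [load 45/60]
  10 → break 3  [load 60/60]
  10 → break 4  [load 55/60]
  10 → break 7  [load 55/60]
7 commercial breaks opened.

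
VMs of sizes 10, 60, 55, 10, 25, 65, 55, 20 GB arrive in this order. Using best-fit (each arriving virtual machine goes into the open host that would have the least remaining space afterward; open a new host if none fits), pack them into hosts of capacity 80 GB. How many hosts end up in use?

4

  10 → host 1 (new)  [load 10/80]
  60 → host 1  [load 70/80]
  55 → host 2 (new)  [load 55/80]
  10 → host 1  [load 80/80]
  25 → host 2  [load 80/80]
  65 → host 3 (new)  [load 65/80]
  55 → host 4 (new)  [load 55/80]
  20 → host 4  [load 75/80]
4 hosts opened.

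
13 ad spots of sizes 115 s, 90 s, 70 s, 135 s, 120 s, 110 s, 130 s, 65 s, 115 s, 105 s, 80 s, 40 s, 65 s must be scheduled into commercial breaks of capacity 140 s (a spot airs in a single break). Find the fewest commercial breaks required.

11

Total = 135 + 130 + 120 + 115 + 115 + 110 + 105 + 90 + 80 + 70 + 65 + 65 + 40 = 1240 s.
Lower bound: ⌈1240/140⌉ = 9 commercial breaks.
A packing using 11 commercial breaks:
  break 1: 135 = 135
  break 2: 130 = 130
  break 3: 120 = 120
  break 4: 115 = 115
  break 5: 115 = 115
  break 6: 110 = 110
  break 7: 105 = 105
  break 8: 90 + 40 = 130
  break 9: 80 = 80
  break 10: 70 + 65 = 135
  break 11: 65 = 65
No arrangement into 10 commercial breaks stays within capacity, so 11 is optimal.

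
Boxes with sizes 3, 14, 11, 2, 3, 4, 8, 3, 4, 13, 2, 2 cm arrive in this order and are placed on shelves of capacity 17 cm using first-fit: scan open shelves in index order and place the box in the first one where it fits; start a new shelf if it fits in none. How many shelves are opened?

  3 → shelf 1 (new)  [load 3/17]
  14 → shelf 1  [load 17/17]
  11 → shelf 2 (new)  [load 11/17]
  2 → shelf 2  [load 13/17]
  3 → shelf 2  [load 16/17]
  4 → shelf 3 (new)  [load 4/17]
  8 → shelf 3  [load 12/17]
  3 → shelf 3  [load 15/17]
  4 → shelf 4 (new)  [load 4/17]
  13 → shelf 4  [load 17/17]
  2 → shelf 3  [load 17/17]
  2 → shelf 5 (new)  [load 2/17]
5 shelves opened.

5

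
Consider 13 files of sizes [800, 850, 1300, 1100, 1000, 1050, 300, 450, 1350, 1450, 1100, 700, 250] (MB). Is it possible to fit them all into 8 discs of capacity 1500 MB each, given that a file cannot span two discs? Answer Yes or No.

Total = 11700 MB; ⌈11700/1500⌉ = 8.
9 files each exceed half the capacity and cannot share a disc, forcing at least 9 discs.
At least 9 discs are required, but only 8 are allowed.

No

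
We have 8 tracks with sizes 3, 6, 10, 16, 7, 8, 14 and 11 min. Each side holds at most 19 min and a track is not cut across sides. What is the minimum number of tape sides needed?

5

Total = 16 + 14 + 11 + 10 + 8 + 7 + 6 + 3 = 75 min.
Lower bound: ⌈75/19⌉ = 4 tape sides.
A packing using 5 tape sides:
  side 1: 16 + 3 = 19
  side 2: 14 = 14
  side 3: 11 + 8 = 19
  side 4: 10 + 7 = 17
  side 5: 6 = 6
No arrangement into 4 tape sides stays within capacity, so 5 is optimal.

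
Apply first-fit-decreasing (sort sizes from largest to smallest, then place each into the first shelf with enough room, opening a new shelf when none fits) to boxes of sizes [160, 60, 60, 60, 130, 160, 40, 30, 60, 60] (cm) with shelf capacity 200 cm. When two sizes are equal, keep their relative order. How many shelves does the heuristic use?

5

Sorted descending: 160, 160, 130, 60, 60, 60, 60, 60, 40, 30.
  160 → shelf 1 (new)  [load 160/200]
  160 → shelf 2 (new)  [load 160/200]
  130 → shelf 3 (new)  [load 130/200]
  60 → shelf 3  [load 190/200]
  60 → shelf 4 (new)  [load 60/200]
  60 → shelf 4  [load 120/200]
  60 → shelf 4  [load 180/200]
  60 → shelf 5 (new)  [load 60/200]
  40 → shelf 1  [load 200/200]
  30 → shelf 2  [load 190/200]
5 shelves opened.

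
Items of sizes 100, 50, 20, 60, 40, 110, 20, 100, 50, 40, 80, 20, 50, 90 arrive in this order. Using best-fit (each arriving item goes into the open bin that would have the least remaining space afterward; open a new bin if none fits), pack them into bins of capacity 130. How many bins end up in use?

  100 → bin 1 (new)  [load 100/130]
  50 → bin 2 (new)  [load 50/130]
  20 → bin 1  [load 120/130]
  60 → bin 2  [load 110/130]
  40 → bin 3 (new)  [load 40/130]
  110 → bin 4 (new)  [load 110/130]
  20 → bin 2  [load 130/130]
  100 → bin 5 (new)  [load 100/130]
  50 → bin 3  [load 90/130]
  40 → bin 3  [load 130/130]
  80 → bin 6 (new)  [load 80/130]
  20 → bin 4  [load 130/130]
  50 → bin 6  [load 130/130]
  90 → bin 7 (new)  [load 90/130]
7 bins opened.

7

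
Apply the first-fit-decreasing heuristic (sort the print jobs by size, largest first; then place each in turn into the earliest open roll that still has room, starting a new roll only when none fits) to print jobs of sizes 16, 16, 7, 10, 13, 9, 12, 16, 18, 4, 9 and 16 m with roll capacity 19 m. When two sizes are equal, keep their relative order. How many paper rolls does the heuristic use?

Sorted descending: 18, 16, 16, 16, 16, 13, 12, 10, 9, 9, 7, 4.
  18 → roll 1 (new)  [load 18/19]
  16 → roll 2 (new)  [load 16/19]
  16 → roll 3 (new)  [load 16/19]
  16 → roll 4 (new)  [load 16/19]
  16 → roll 5 (new)  [load 16/19]
  13 → roll 6 (new)  [load 13/19]
  12 → roll 7 (new)  [load 12/19]
  10 → roll 8 (new)  [load 10/19]
  9 → roll 8  [load 19/19]
  9 → roll 9 (new)  [load 9/19]
  7 → roll 7  [load 19/19]
  4 → roll 6  [load 17/19]
9 paper rolls opened.

9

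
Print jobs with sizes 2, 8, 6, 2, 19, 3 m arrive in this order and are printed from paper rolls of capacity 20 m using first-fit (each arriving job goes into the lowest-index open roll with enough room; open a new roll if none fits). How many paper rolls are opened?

3

  2 → roll 1 (new)  [load 2/20]
  8 → roll 1  [load 10/20]
  6 → roll 1  [load 16/20]
  2 → roll 1  [load 18/20]
  19 → roll 2 (new)  [load 19/20]
  3 → roll 3 (new)  [load 3/20]
3 paper rolls opened.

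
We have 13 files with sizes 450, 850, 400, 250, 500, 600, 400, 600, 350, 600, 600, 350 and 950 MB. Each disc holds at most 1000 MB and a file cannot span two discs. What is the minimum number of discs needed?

Total = 950 + 850 + 600 + 600 + 600 + 600 + 500 + 450 + 400 + 400 + 350 + 350 + 250 = 6900 MB.
Lower bound: ⌈6900/1000⌉ = 7 discs.
A packing using 8 discs:
  disc 1: 950 = 950
  disc 2: 850 = 850
  disc 3: 600 + 400 = 1000
  disc 4: 600 + 400 = 1000
  disc 5: 600 + 350 = 950
  disc 6: 600 + 350 = 950
  disc 7: 500 + 450 = 950
  disc 8: 250 = 250
No arrangement into 7 discs stays within capacity, so 8 is optimal.

8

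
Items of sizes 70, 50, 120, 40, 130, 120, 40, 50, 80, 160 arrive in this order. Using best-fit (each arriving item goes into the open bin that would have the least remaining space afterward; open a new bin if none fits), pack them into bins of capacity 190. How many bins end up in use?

6

  70 → bin 1 (new)  [load 70/190]
  50 → bin 1  [load 120/190]
  120 → bin 2 (new)  [load 120/190]
  40 → bin 1  [load 160/190]
  130 → bin 3 (new)  [load 130/190]
  120 → bin 4 (new)  [load 120/190]
  40 → bin 3  [load 170/190]
  50 → bin 2  [load 170/190]
  80 → bin 5 (new)  [load 80/190]
  160 → bin 6 (new)  [load 160/190]
6 bins opened.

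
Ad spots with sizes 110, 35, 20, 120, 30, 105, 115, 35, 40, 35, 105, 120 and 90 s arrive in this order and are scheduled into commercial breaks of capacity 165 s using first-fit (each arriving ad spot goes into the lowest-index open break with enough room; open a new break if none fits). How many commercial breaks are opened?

7

  110 → break 1 (new)  [load 110/165]
  35 → break 1  [load 145/165]
  20 → break 1  [load 165/165]
  120 → break 2 (new)  [load 120/165]
  30 → break 2  [load 150/165]
  105 → break 3 (new)  [load 105/165]
  115 → break 4 (new)  [load 115/165]
  35 → break 3  [load 140/165]
  40 → break 4  [load 155/165]
  35 → break 5 (new)  [load 35/165]
  105 → break 5  [load 140/165]
  120 → break 6 (new)  [load 120/165]
  90 → break 7 (new)  [load 90/165]
7 commercial breaks opened.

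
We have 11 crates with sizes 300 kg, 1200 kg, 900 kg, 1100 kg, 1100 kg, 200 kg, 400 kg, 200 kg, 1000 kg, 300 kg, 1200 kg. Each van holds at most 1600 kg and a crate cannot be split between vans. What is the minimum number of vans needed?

6

Total = 1200 + 1200 + 1100 + 1100 + 1000 + 900 + 400 + 300 + 300 + 200 + 200 = 7900 kg.
Lower bound: ⌈7900/1600⌉ = 5 vans.
Also, 6 crates each exceed 800 kg, and no two of those can share a van, so at least 6 vans are needed.
A packing using 6 vans:
  van 1: 1200 + 400 = 1600
  van 2: 1200 + 300 = 1500
  van 3: 1100 + 300 + 200 = 1600
  van 4: 1100 + 200 = 1300
  van 5: 1000 = 1000
  van 6: 900 = 900
This matches the lower bound, so 6 is optimal.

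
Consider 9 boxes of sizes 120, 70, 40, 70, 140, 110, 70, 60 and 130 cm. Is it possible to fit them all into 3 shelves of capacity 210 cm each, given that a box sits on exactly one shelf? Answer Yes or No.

Total = 810 cm; ⌈810/210⌉ = 4.
At least 4 shelves are required, but only 3 are allowed.

No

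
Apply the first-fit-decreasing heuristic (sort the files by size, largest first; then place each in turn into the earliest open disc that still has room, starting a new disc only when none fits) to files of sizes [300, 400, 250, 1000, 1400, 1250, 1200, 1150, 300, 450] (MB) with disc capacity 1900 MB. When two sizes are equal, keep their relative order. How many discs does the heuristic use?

5

Sorted descending: 1400, 1250, 1200, 1150, 1000, 450, 400, 300, 300, 250.
  1400 → disc 1 (new)  [load 1400/1900]
  1250 → disc 2 (new)  [load 1250/1900]
  1200 → disc 3 (new)  [load 1200/1900]
  1150 → disc 4 (new)  [load 1150/1900]
  1000 → disc 5 (new)  [load 1000/1900]
  450 → disc 1  [load 1850/1900]
  400 → disc 2  [load 1650/1900]
  300 → disc 3  [load 1500/1900]
  300 → disc 3  [load 1800/1900]
  250 → disc 2  [load 1900/1900]
5 discs opened.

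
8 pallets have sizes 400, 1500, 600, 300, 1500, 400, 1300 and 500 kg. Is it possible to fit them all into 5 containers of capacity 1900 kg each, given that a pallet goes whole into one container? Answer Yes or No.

Yes

A valid assignment using 4 containers:
  container 1: 1500 + 400 = 1900
  container 2: 1500 + 400 = 1900
  container 3: 1300 + 600 = 1900
  container 4: 500 + 300 = 800
That uses only 4 ≤ 5, so 5 containers are enough.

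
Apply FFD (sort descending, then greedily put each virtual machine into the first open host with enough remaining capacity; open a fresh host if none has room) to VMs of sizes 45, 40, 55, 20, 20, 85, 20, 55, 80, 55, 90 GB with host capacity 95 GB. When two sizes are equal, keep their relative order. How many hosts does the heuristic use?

7

Sorted descending: 90, 85, 80, 55, 55, 55, 45, 40, 20, 20, 20.
  90 → host 1 (new)  [load 90/95]
  85 → host 2 (new)  [load 85/95]
  80 → host 3 (new)  [load 80/95]
  55 → host 4 (new)  [load 55/95]
  55 → host 5 (new)  [load 55/95]
  55 → host 6 (new)  [load 55/95]
  45 → host 7 (new)  [load 45/95]
  40 → host 4  [load 95/95]
  20 → host 5  [load 75/95]
  20 → host 5  [load 95/95]
  20 → host 6  [load 75/95]
7 hosts opened.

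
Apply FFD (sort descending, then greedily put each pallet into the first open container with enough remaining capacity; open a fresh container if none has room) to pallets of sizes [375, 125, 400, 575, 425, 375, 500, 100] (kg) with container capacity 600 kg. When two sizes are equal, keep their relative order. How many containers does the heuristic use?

6

Sorted descending: 575, 500, 425, 400, 375, 375, 125, 100.
  575 → container 1 (new)  [load 575/600]
  500 → container 2 (new)  [load 500/600]
  425 → container 3 (new)  [load 425/600]
  400 → container 4 (new)  [load 400/600]
  375 → container 5 (new)  [load 375/600]
  375 → container 6 (new)  [load 375/600]
  125 → container 3  [load 550/600]
  100 → container 2  [load 600/600]
6 containers opened.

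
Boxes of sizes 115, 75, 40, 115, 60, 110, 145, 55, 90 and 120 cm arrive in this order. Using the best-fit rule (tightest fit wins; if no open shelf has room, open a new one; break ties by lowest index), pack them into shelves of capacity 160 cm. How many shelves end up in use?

7

  115 → shelf 1 (new)  [load 115/160]
  75 → shelf 2 (new)  [load 75/160]
  40 → shelf 1  [load 155/160]
  115 → shelf 3 (new)  [load 115/160]
  60 → shelf 2  [load 135/160]
  110 → shelf 4 (new)  [load 110/160]
  145 → shelf 5 (new)  [load 145/160]
  55 → shelf 6 (new)  [load 55/160]
  90 → shelf 6  [load 145/160]
  120 → shelf 7 (new)  [load 120/160]
7 shelves opened.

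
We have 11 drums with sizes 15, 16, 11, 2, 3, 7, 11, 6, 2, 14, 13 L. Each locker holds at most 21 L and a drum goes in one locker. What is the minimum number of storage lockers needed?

Total = 16 + 15 + 14 + 13 + 11 + 11 + 7 + 6 + 3 + 2 + 2 = 100 L.
Lower bound: ⌈100/21⌉ = 5 storage lockers.
Also, 6 drums each exceed 21/2 L, and no two of those can share a locker, so at least 6 storage lockers are needed.
A packing using 6 storage lockers:
  locker 1: 16 + 3 + 2 = 21
  locker 2: 15 + 6 = 21
  locker 3: 14 + 7 = 21
  locker 4: 13 + 2 = 15
  locker 5: 11 = 11
  locker 6: 11 = 11
This matches the lower bound, so 6 is optimal.

6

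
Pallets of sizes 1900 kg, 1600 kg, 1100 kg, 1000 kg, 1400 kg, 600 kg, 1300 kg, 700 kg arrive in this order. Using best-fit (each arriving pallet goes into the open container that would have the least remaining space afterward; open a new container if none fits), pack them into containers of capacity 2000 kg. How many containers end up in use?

6

  1900 → container 1 (new)  [load 1900/2000]
  1600 → container 2 (new)  [load 1600/2000]
  1100 → container 3 (new)  [load 1100/2000]
  1000 → container 4 (new)  [load 1000/2000]
  1400 → container 5 (new)  [load 1400/2000]
  600 → container 5  [load 2000/2000]
  1300 → container 6 (new)  [load 1300/2000]
  700 → container 6  [load 2000/2000]
6 containers opened.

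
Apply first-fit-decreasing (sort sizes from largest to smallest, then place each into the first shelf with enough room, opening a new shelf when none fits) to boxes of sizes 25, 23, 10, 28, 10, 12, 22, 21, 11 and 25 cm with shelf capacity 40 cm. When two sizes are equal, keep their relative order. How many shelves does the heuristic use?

6

Sorted descending: 28, 25, 25, 23, 22, 21, 12, 11, 10, 10.
  28 → shelf 1 (new)  [load 28/40]
  25 → shelf 2 (new)  [load 25/40]
  25 → shelf 3 (new)  [load 25/40]
  23 → shelf 4 (new)  [load 23/40]
  22 → shelf 5 (new)  [load 22/40]
  21 → shelf 6 (new)  [load 21/40]
  12 → shelf 1  [load 40/40]
  11 → shelf 2  [load 36/40]
  10 → shelf 3  [load 35/40]
  10 → shelf 4  [load 33/40]
6 shelves opened.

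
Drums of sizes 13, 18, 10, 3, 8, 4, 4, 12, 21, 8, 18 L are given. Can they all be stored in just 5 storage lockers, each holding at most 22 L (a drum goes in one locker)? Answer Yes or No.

No

Total = 119 L; ⌈119/22⌉ = 6.
At least 6 storage lockers are required, but only 5 are allowed.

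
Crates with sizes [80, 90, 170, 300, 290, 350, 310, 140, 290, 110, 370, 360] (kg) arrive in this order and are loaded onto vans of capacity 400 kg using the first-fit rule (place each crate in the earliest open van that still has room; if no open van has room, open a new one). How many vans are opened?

  80 → van 1 (new)  [load 80/400]
  90 → van 1  [load 170/400]
  170 → van 1  [load 340/400]
  300 → van 2 (new)  [load 300/400]
  290 → van 3 (new)  [load 290/400]
  350 → van 4 (new)  [load 350/400]
  310 → van 5 (new)  [load 310/400]
  140 → van 6 (new)  [load 140/400]
  290 → van 7 (new)  [load 290/400]
  110 → van 3  [load 400/400]
  370 → van 8 (new)  [load 370/400]
  360 → van 9 (new)  [load 360/400]
9 vans opened.

9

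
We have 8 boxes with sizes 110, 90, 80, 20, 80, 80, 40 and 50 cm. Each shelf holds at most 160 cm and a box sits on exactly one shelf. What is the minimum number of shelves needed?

4

Total = 110 + 90 + 80 + 80 + 80 + 50 + 40 + 20 = 550 cm.
Lower bound: ⌈550/160⌉ = 4 shelves.
A packing using 4 shelves:
  shelf 1: 110 + 50 = 160
  shelf 2: 90 + 40 + 20 = 150
  shelf 3: 80 + 80 = 160
  shelf 4: 80 = 80
This matches the lower bound, so 4 is optimal.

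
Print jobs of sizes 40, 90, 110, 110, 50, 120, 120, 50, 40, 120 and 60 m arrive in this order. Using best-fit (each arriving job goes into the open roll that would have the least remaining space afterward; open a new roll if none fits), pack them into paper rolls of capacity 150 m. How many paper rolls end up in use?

  40 → roll 1 (new)  [load 40/150]
  90 → roll 1  [load 130/150]
  110 → roll 2 (new)  [load 110/150]
  110 → roll 3 (new)  [load 110/150]
  50 → roll 4 (new)  [load 50/150]
  120 → roll 5 (new)  [load 120/150]
  120 → roll 6 (new)  [load 120/150]
  50 → roll 4  [load 100/150]
  40 → roll 2  [load 150/150]
  120 → roll 7 (new)  [load 120/150]
  60 → roll 8 (new)  [load 60/150]
8 paper rolls opened.

8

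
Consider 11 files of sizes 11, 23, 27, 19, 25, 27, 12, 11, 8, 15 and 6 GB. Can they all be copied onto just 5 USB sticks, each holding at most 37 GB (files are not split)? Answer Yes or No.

No

Total = 184 GB; ⌈184/37⌉ = 5.
The bound of 5 does not rule out 5, but exhaustive search shows no assignment into 5 USB sticks of capacity 37 GB exists — the minimum is 6.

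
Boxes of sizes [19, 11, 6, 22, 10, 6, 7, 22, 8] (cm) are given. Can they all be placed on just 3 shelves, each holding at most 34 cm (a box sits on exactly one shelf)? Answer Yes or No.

Total = 111 cm; ⌈111/34⌉ = 4.
At least 4 shelves are required, but only 3 are allowed.

No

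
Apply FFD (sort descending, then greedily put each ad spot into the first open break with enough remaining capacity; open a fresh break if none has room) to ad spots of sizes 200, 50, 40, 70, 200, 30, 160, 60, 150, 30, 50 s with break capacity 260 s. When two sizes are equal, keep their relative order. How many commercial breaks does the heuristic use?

5

Sorted descending: 200, 200, 160, 150, 70, 60, 50, 50, 40, 30, 30.
  200 → break 1 (new)  [load 200/260]
  200 → break 2 (new)  [load 200/260]
  160 → break 3 (new)  [load 160/260]
  150 → break 4 (new)  [load 150/260]
  70 → break 3  [load 230/260]
  60 → break 1  [load 260/260]
  50 → break 2  [load 250/260]
  50 → break 4  [load 200/260]
  40 → break 4  [load 240/260]
  30 → break 3  [load 260/260]
  30 → break 5 (new)  [load 30/260]
5 commercial breaks opened.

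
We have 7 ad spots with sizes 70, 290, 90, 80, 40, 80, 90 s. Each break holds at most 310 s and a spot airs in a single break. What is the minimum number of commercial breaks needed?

3

Total = 290 + 90 + 90 + 80 + 80 + 70 + 40 = 740 s.
Lower bound: ⌈740/310⌉ = 3 commercial breaks.
A packing using 3 commercial breaks:
  break 1: 290 = 290
  break 2: 90 + 90 + 80 + 40 = 300
  break 3: 80 + 70 = 150
This matches the lower bound, so 3 is optimal.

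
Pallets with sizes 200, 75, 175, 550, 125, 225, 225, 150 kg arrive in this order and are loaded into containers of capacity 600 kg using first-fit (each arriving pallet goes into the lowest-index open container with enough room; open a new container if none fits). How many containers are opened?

3

  200 → container 1 (new)  [load 200/600]
  75 → container 1  [load 275/600]
  175 → container 1  [load 450/600]
  550 → container 2 (new)  [load 550/600]
  125 → container 1  [load 575/600]
  225 → container 3 (new)  [load 225/600]
  225 → container 3  [load 450/600]
  150 → container 3  [load 600/600]
3 containers opened.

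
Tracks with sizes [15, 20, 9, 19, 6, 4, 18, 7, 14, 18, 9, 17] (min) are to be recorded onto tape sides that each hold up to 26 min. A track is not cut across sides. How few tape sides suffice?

Total = 20 + 19 + 18 + 18 + 17 + 15 + 14 + 9 + 9 + 7 + 6 + 4 = 156 min.
Lower bound: ⌈156/26⌉ = 6 tape sides.
Also, 7 tracks each exceed 13 min, and no two of those can share a side, so at least 7 tape sides are needed.
A packing using 7 tape sides:
  side 1: 20 + 6 = 26
  side 2: 19 + 7 = 26
  side 3: 18 + 4 = 22
  side 4: 18 = 18
  side 5: 17 + 9 = 26
  side 6: 15 + 9 = 24
  side 7: 14 = 14
This matches the lower bound, so 7 is optimal.

7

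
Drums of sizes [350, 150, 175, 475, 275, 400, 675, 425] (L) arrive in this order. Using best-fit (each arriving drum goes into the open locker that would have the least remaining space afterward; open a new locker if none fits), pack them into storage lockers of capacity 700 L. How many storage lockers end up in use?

  350 → locker 1 (new)  [load 350/700]
  150 → locker 1  [load 500/700]
  175 → locker 1  [load 675/700]
  475 → locker 2 (new)  [load 475/700]
  275 → locker 3 (new)  [load 275/700]
  400 → locker 3  [load 675/700]
  675 → locker 4 (new)  [load 675/700]
  425 → locker 5 (new)  [load 425/700]
5 storage lockers opened.

5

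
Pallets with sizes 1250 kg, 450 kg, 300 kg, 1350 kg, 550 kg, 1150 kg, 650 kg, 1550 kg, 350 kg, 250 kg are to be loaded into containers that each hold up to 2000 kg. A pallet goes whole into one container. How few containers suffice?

4

Total = 1550 + 1350 + 1250 + 1150 + 650 + 550 + 450 + 350 + 300 + 250 = 7850 kg.
Lower bound: ⌈7850/2000⌉ = 4 containers.
A packing using 4 containers:
  container 1: 1550 + 450 = 2000
  container 2: 1350 + 650 = 2000
  container 3: 1250 + 350 + 300 = 1900
  container 4: 1150 + 550 + 250 = 1950
This matches the lower bound, so 4 is optimal.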